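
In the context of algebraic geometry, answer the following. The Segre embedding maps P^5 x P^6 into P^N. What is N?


The Segre embedding maps P^m x P^n into P^N via
all products of coordinates from each factor.
N = (m+1)(n+1) - 1
N = (5+1)(6+1) - 1
N = 6*7 - 1
N = 42 - 1 = 41

41


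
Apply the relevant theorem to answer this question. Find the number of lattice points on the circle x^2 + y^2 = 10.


Systematically check integer values of x where x^2 <= 10.
For each valid x, check if 10 - x^2 is a perfect square.
x=1: 10 - 1 = 9, sqrt = 3 (valid)
x=3: 10 - 9 = 1, sqrt = 1 (valid)
Total integer solutions found: 8

8


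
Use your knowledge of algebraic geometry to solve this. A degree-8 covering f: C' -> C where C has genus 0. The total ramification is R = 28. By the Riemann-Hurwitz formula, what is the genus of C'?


Riemann-Hurwitz formula: 2g' - 2 = d(2g - 2) + R
Given: d = 8, g = 0, R = 28
2g' - 2 = 8*(2*0 - 2) + 28
2g' - 2 = 8*(-2) + 28
2g' - 2 = -16 + 28 = 12
2g' = 14
g' = 7

7


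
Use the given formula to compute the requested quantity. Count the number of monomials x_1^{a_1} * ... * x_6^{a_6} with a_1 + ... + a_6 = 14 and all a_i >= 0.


The number of degree-14 monomials in 6 variables is C(d+n-1, n-1).
= C(14+6-1, 6-1) = C(19, 5)
= 11628

11628


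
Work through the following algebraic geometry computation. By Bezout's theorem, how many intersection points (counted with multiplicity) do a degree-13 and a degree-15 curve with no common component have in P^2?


Bezout's theorem states the intersection count equals the product of degrees.
Intersection count = 13 * 15 = 195

195


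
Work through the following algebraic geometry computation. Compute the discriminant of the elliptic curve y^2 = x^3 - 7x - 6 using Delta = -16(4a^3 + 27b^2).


Compute each component:
4a^3 = 4*(-7)^3 = 4*(-343) = -1372
27b^2 = 27*(-6)^2 = 27*36 = 972
4a^3 + 27b^2 = -1372 + 972 = -400
Delta = -16*(-400) = 6400

6400


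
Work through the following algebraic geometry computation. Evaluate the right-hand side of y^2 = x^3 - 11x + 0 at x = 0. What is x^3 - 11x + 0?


Compute x^3 - 11x + 0 at x = 0:
x^3 = 0^3 = 0
(-11)*x = (-11)*0 = 0
Sum: 0 + 0 + 0 = 0

0


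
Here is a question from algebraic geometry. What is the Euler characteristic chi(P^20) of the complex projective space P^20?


The complex projective space P^20 has one cell in each even real dimension 0, 2, ..., 40.
The cohomology groups are H^{2k}(P^20) = Z for k = 0,...,20, and 0 otherwise.
Euler characteristic = sum of Betti numbers = 1 per even-dimensional cohomology group.
chi(P^20) = 20 + 1 = 21

21


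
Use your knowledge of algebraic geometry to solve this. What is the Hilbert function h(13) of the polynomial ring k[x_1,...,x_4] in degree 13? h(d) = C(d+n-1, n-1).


The Hilbert function for the polynomial ring in 4 variables is:
h(d) = C(d+n-1, n-1)
h(13) = C(13+4-1, 4-1) = C(16, 3)
= 16! / (3! * 13!)
= 560

560


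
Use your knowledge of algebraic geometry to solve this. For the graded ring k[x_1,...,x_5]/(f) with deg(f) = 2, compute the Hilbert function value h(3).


For R = k[x_1,...,x_n]/(f) with f homogeneous of degree e:
The Hilbert series is (1 - t^e)/(1 - t)^n.
So h(d) = C(d+n-1, n-1) - C(d-e+n-1, n-1) for d >= e.
With n=5, e=2, d=3:
C(3+5-1, 5-1) = C(7, 4) = 35
C(3-2+5-1, 5-1) = C(5, 4) = 5
h(3) = 35 - 5 = 30

30


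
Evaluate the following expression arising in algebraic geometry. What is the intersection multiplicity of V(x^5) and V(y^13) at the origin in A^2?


The intersection multiplicity of V(x^a) and V(y^b) at the origin is:
I(O; V(x^5), V(y^13)) = dim_k(k[x,y]/(x^5, y^13))
A basis for k[x,y]/(x^5, y^13) is the set of monomials x^i * y^j
where 0 <= i < 5 and 0 <= j < 13.
The number of such monomials is 5 * 13 = 65

65


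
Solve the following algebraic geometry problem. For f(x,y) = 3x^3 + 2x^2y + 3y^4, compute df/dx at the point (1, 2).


df/dx = 3*3*x^2 + 2*2*x^1*y
At (1,2): 3*3*1^2 + 2*2*1^1*2
= 9 + 8
= 17

17


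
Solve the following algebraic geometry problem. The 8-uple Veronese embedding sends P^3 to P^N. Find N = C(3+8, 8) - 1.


The Veronese embedding v_d: P^n -> P^N maps each point to all
degree-d monomials in n+1 homogeneous coordinates.
N = C(n+d, d) - 1
N = C(3+8, 8) - 1
N = C(11, 8) - 1
C(11, 8) = 165
N = 165 - 1 = 164

164


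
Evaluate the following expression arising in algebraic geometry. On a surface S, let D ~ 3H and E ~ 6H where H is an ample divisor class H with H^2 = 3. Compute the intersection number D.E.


Using bilinearity of the intersection pairing on a surface S:
(aH).(bH) = ab * (H.H)
We have H^2 = 3.
D.E = (3H).(6H) = 3*6*3
= 18*3
= 54

54


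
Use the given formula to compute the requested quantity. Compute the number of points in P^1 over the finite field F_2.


P^1(F_2) has (q^(n+1) - 1)/(q - 1) points.
= 2^1 + 2^0
= 2 + 1
= 3

3


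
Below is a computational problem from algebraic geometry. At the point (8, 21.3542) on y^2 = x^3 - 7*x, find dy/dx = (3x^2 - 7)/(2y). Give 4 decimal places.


Using implicit differentiation of y^2 = x^3 - 7*x:
2y * dy/dx = 3x^2 - 7
dy/dx = (3x^2 - 7)/(2y)
Numerator: 3*8^2 - 7 = 185
Denominator: 2*21.3542 = 42.7084
dy/dx = 185/42.7084 = 4.3317

4.3317


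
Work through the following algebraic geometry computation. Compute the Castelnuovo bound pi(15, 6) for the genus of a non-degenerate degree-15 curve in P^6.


Castelnuovo's bound: write d - 1 = m(r-1) + epsilon with 0 <= epsilon < r-1.
d - 1 = 15 - 1 = 14
r - 1 = 6 - 1 = 5
14 = 2*5 + 4, so m = 2, epsilon = 4
pi(d, r) = m(m-1)(r-1)/2 + m*epsilon
= 2*1*5/2 + 2*4
= 10/2 + 8
= 5 + 8 = 13

13


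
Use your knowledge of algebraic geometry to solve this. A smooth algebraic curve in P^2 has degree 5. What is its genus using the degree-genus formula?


Using the genus formula for smooth plane curves:
g = (d-1)(d-2)/2
g = (5-1)(5-2)/2
g = 4*3/2
g = 12/2 = 6

6


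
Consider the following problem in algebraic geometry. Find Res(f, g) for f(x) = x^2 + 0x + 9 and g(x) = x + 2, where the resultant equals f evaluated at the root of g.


For Res(f, x - c), we evaluate f at x = c.
f(-2) = (-2)^2 + 0*(-2) + 9
= 4 + 0 + 9
= 4 + 9 = 13
Res(f, g) = 13

13


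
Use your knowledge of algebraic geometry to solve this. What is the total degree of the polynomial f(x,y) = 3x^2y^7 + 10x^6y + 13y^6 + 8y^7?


Examine each term for its total degree (sum of exponents).
  Term '3x^2y^7' has total degree 2+7 = 9.
  Term '10x^6y' has total degree 6+1 = 7.
  Term '13y^6' has total degree 0+6 = 6.
  Term '8y^7' has total degree 0+7 = 7.
The maximum total degree among all terms is 9.

9


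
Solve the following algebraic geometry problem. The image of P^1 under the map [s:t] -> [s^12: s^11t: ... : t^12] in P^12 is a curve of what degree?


The rational normal curve in P^12 is the image of P^1 under the 12-uple Veronese.
A general hyperplane in P^12 pulls back to a degree-12 form on P^1, which has 12 zeros,
so the curve meets a general hyperplane in 12 points. Degree = 12.

12


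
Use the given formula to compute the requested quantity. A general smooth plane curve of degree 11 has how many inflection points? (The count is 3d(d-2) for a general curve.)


For a general smooth plane curve C of degree d, the inflection points are
the intersection of C with its Hessian curve, which has degree 3(d-2).
By Bezout, the total intersection number is d * 3(d-2) = 11 * 27 = 297.
For a general curve every flex is ordinary, so each contributes
multiplicity 1 to C·Hess(C), and the number of distinct inflection
points is 3d(d-2).
Inflection points = 3*11*(11-2) = 3*11*9 = 297

297


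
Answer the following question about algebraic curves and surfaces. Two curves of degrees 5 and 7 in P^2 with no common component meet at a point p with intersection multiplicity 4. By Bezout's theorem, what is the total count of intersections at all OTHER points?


By Bezout's theorem, the total intersection number is d1 * d2.
Total = 5 * 7 = 35
Intersection multiplicity at p = 4
Remaining intersections = 35 - 4 = 31

31


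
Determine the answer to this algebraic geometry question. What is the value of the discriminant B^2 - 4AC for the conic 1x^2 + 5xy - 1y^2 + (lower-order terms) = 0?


The discriminant of a conic Ax^2 + Bxy + Cy^2 + ... = 0 is B^2 - 4AC.
B^2 = 5^2 = 25
4AC = 4*1*(-1) = -4
Discriminant = 25 + 4 = 29

29


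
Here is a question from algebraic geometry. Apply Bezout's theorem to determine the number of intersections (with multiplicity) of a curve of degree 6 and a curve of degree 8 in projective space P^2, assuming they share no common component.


Bezout's theorem states the intersection count equals the product of degrees.
Intersection count = 6 * 8 = 48

48


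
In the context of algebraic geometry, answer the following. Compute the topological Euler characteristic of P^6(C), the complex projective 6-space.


The complex projective space P^6 has one cell in each even real dimension 0, 2, ..., 12.
The cohomology groups are H^{2k}(P^6) = Z for k = 0,...,6, and 0 otherwise.
Euler characteristic = sum of Betti numbers = 1 per even-dimensional cohomology group.
chi(P^6) = 6 + 1 = 7

7


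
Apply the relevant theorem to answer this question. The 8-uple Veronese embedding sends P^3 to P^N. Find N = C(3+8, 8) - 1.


The Veronese embedding v_d: P^n -> P^N maps each point to all
degree-d monomials in n+1 homogeneous coordinates.
N = C(n+d, d) - 1
N = C(3+8, 8) - 1
N = C(11, 8) - 1
C(11, 8) = 165
N = 165 - 1 = 164

164


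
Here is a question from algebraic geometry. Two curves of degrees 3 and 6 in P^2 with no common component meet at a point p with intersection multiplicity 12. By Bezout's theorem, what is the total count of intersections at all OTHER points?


By Bezout's theorem, the total intersection number is d1 * d2.
Total = 3 * 6 = 18
Intersection multiplicity at p = 12
Remaining intersections = 18 - 12 = 6

6


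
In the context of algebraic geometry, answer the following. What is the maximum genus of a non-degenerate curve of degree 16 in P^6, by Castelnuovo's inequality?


Castelnuovo's bound: write d - 1 = m(r-1) + epsilon with 0 <= epsilon < r-1.
d - 1 = 16 - 1 = 15
r - 1 = 6 - 1 = 5
15 = 3*5 + 0, so m = 3, epsilon = 0
pi(d, r) = m(m-1)(r-1)/2 + m*epsilon
= 3*2*5/2 + 3*0
= 30/2 + 0
= 15 + 0 = 15

15


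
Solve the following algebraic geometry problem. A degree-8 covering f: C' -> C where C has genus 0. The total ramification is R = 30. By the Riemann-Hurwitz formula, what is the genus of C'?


Riemann-Hurwitz formula: 2g' - 2 = d(2g - 2) + R
Given: d = 8, g = 0, R = 30
2g' - 2 = 8*(2*0 - 2) + 30
2g' - 2 = 8*(-2) + 30
2g' - 2 = -16 + 30 = 14
2g' = 16
g' = 8

8


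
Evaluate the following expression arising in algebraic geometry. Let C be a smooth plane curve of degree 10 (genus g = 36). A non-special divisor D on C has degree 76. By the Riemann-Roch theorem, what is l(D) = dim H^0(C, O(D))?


First, compute the genus of a smooth plane curve of degree 10:
g = (d-1)(d-2)/2 = (10-1)(10-2)/2 = 36
For a non-special divisor D (i.e., h^1(D) = 0), Riemann-Roch gives:
l(D) = deg(D) - g + 1
Since deg(D) = 76 >= 2g - 1 = 71, D is non-special.
l(D) = 76 - 36 + 1 = 41

41


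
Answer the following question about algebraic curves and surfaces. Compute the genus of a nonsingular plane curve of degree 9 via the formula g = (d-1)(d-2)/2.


Using the genus formula for smooth plane curves:
g = (d-1)(d-2)/2
g = (9-1)(9-2)/2
g = 8*7/2
g = 56/2 = 28

28


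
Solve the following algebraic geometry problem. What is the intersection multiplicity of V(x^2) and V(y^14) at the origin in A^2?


The intersection multiplicity of V(x^a) and V(y^b) at the origin is:
I(O; V(x^2), V(y^14)) = dim_k(k[x,y]/(x^2, y^14))
A basis for k[x,y]/(x^2, y^14) is the set of monomials x^i * y^j
where 0 <= i < 2 and 0 <= j < 14.
The number of such monomials is 2 * 14 = 28

28


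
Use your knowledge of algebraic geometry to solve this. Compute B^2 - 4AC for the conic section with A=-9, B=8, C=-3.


The discriminant of a conic Ax^2 + Bxy + Cy^2 + ... = 0 is B^2 - 4AC.
B^2 = 8^2 = 64
4AC = 4*(-9)*(-3) = 108
Discriminant = 64 - 108 = -44

-44


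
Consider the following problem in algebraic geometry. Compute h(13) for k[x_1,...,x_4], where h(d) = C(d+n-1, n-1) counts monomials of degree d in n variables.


The Hilbert function for the polynomial ring in 4 variables is:
h(d) = C(d+n-1, n-1)
h(13) = C(13+4-1, 4-1) = C(16, 3)
= 16! / (3! * 13!)
= 560

560


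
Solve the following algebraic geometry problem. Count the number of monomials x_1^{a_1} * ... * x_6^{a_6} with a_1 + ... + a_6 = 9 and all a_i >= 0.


The number of degree-9 monomials in 6 variables is C(d+n-1, n-1).
= C(9+6-1, 6-1) = C(14, 5)
= 2002

2002


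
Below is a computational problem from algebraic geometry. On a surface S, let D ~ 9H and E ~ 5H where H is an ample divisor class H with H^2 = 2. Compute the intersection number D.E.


Using bilinearity of the intersection pairing on a surface S:
(aH).(bH) = ab * (H.H)
We have H^2 = 2.
D.E = (9H).(5H) = 9*5*2
= 45*2
= 90

90


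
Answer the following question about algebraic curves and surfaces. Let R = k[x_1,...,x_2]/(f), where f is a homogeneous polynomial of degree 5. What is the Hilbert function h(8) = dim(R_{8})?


For R = k[x_1,...,x_n]/(f) with f homogeneous of degree e:
The Hilbert series is (1 - t^e)/(1 - t)^n.
So h(d) = C(d+n-1, n-1) - C(d-e+n-1, n-1) for d >= e.
With n=2, e=5, d=8:
C(8+2-1, 2-1) = C(9, 1) = 9
C(8-5+2-1, 2-1) = C(4, 1) = 4
h(8) = 9 - 4 = 5

5


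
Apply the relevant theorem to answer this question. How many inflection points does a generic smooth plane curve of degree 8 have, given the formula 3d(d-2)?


For a general smooth plane curve C of degree d, the inflection points are
the intersection of C with its Hessian curve, which has degree 3(d-2).
By Bezout, the total intersection number is d * 3(d-2) = 8 * 18 = 144.
For a general curve every flex is ordinary, so each contributes
multiplicity 1 to C·Hess(C), and the number of distinct inflection
points is 3d(d-2).
Inflection points = 3*8*(8-2) = 3*8*6 = 144

144


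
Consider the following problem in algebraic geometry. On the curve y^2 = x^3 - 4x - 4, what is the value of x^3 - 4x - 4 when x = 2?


Compute x^3 - 4x - 4 at x = 2:
x^3 = 2^3 = 8
(-4)*x = (-4)*2 = -8
Sum: 8 - 8 - 4 = -4

-4


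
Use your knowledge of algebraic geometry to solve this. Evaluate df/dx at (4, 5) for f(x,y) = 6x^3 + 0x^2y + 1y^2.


df/dx = 3*6*x^2 + 2*0*x^1*y
At (4,5): 3*6*4^2 + 2*0*4^1*5
= 288 + 0
= 288

288


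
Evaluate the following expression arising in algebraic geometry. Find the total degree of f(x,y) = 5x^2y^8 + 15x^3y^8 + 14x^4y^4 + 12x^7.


Examine each term for its total degree (sum of exponents).
  Term '5x^2y^8' has total degree 2+8 = 10.
  Term '15x^3y^8' has total degree 3+8 = 11.
  Term '14x^4y^4' has total degree 4+4 = 8.
  Term '12x^7' has total degree 7+0 = 7.
The maximum total degree among all terms is 11.

11


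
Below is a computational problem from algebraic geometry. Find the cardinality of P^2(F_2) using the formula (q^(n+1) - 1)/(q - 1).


P^2(F_2) has (q^(n+1) - 1)/(q - 1) points.
= 2^2 + 2^1 + 2^0
= 4 + 2 + 1
= 7

7


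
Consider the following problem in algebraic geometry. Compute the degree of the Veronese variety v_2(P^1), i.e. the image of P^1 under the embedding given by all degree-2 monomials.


The Veronese variety v_2(P^1) has degree d^r.
d^r = 2^1 = 2

2


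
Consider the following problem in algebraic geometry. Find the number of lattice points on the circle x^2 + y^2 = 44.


Systematically check integer values of x where x^2 <= 44.
For each valid x, check if 44 - x^2 is a perfect square.
Total integer solutions found: 0

0


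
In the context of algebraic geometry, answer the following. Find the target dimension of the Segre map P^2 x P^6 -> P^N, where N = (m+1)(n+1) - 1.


The Segre embedding maps P^m x P^n into P^N via
all products of coordinates from each factor.
N = (m+1)(n+1) - 1
N = (2+1)(6+1) - 1
N = 3*7 - 1
N = 21 - 1 = 20

20


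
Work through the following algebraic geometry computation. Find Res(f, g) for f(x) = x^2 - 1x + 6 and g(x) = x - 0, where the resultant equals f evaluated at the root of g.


For Res(f, x - c), we evaluate f at x = c.
f(0) = 0^2 - 1*0 + 6
= 0 + 0 + 6
= 0 + 6 = 6
Res(f, g) = 6

6


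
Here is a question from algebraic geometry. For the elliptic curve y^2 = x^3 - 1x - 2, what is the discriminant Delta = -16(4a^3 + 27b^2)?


Compute each component:
4a^3 = 4*(-1)^3 = 4*(-1) = -4
27b^2 = 27*(-2)^2 = 27*4 = 108
4a^3 + 27b^2 = -4 + 108 = 104
Delta = -16*104 = -1664

-1664


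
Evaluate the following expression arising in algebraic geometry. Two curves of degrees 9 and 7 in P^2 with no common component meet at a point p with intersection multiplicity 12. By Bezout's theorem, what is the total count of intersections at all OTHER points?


By Bezout's theorem, the total intersection number is d1 * d2.
Total = 9 * 7 = 63
Intersection multiplicity at p = 12
Remaining intersections = 63 - 12 = 51

51


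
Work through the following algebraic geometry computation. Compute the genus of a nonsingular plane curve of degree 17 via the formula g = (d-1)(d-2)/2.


Using the genus formula for smooth plane curves:
g = (d-1)(d-2)/2
g = (17-1)(17-2)/2
g = 16*15/2
g = 240/2 = 120

120


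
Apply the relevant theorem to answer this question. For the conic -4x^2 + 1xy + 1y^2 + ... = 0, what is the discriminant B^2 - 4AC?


The discriminant of a conic Ax^2 + Bxy + Cy^2 + ... = 0 is B^2 - 4AC.
B^2 = 1^2 = 1
4AC = 4*(-4)*1 = -16
Discriminant = 1 + 16 = 17

17


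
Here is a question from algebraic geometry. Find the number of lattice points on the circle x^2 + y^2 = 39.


Systematically check integer values of x where x^2 <= 39.
For each valid x, check if 39 - x^2 is a perfect square.
Total integer solutions found: 0

0


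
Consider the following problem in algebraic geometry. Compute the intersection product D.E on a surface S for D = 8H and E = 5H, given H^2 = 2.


Using bilinearity of the intersection pairing on a surface S:
(aH).(bH) = ab * (H.H)
We have H^2 = 2.
D.E = (8H).(5H) = 8*5*2
= 40*2
= 80

80


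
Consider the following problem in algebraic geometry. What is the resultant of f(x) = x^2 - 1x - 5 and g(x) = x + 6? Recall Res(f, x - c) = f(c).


For Res(f, x - c), we evaluate f at x = c.
f(-6) = (-6)^2 - 1*(-6) - 5
= 36 + 6 - 5
= 42 - 5 = 37
Res(f, g) = 37

37


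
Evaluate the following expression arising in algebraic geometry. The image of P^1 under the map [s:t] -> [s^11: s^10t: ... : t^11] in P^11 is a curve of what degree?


The rational normal curve in P^11 is the image of P^1 under the 11-uple Veronese.
A general hyperplane in P^11 pulls back to a degree-11 form on P^1, which has 11 zeros,
so the curve meets a general hyperplane in 11 points. Degree = 11.

11


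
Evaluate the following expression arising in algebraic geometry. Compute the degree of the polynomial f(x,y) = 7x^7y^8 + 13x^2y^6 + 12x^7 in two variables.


Examine each term for its total degree (sum of exponents).
  Term '7x^7y^8' has total degree 7+8 = 15.
  Term '13x^2y^6' has total degree 2+6 = 8.
  Term '12x^7' has total degree 7+0 = 7.
The maximum total degree among all terms is 15.

15


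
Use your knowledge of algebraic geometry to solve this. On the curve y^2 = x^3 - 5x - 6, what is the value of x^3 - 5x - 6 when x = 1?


Compute x^3 - 5x - 6 at x = 1:
x^3 = 1^3 = 1
(-5)*x = (-5)*1 = -5
Sum: 1 - 5 - 6 = -10

-10


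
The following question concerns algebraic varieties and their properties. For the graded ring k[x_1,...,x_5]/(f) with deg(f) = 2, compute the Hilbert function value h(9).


For R = k[x_1,...,x_n]/(f) with f homogeneous of degree e:
The Hilbert series is (1 - t^e)/(1 - t)^n.
So h(d) = C(d+n-1, n-1) - C(d-e+n-1, n-1) for d >= e.
With n=5, e=2, d=9:
C(9+5-1, 5-1) = C(13, 4) = 715
C(9-2+5-1, 5-1) = C(11, 4) = 330
h(9) = 715 - 330 = 385

385


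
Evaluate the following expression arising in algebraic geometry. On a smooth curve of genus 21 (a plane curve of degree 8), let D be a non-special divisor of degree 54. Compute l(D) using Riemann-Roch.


First, compute the genus of a smooth plane curve of degree 8:
g = (d-1)(d-2)/2 = (8-1)(8-2)/2 = 21
For a non-special divisor D (i.e., h^1(D) = 0), Riemann-Roch gives:
l(D) = deg(D) - g + 1
Since deg(D) = 54 >= 2g - 1 = 41, D is non-special.
l(D) = 54 - 21 + 1 = 34

34


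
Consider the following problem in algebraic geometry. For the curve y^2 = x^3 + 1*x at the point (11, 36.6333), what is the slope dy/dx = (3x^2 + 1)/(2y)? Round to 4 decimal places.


Using implicit differentiation of y^2 = x^3 + 1*x:
2y * dy/dx = 3x^2 + 1
dy/dx = (3x^2 + 1)/(2y)
Numerator: 3*11^2 + 1 = 364
Denominator: 2*36.6333 = 73.2666
dy/dx = 364/73.2666 = 4.9682

4.9682


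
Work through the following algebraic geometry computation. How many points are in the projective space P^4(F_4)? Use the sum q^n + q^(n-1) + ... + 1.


P^4(F_4) has (q^(n+1) - 1)/(q - 1) points.
= 4^4 + 4^3 + 4^2 + 4^1 + 4^0
= 256 + 64 + 16 + 4 + 1
= 341

341


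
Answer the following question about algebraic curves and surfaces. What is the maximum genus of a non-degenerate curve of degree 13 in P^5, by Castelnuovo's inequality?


Castelnuovo's bound: write d - 1 = m(r-1) + epsilon with 0 <= epsilon < r-1.
d - 1 = 13 - 1 = 12
r - 1 = 5 - 1 = 4
12 = 3*4 + 0, so m = 3, epsilon = 0
pi(d, r) = m(m-1)(r-1)/2 + m*epsilon
= 3*2*4/2 + 3*0
= 24/2 + 0
= 12 + 0 = 12

12


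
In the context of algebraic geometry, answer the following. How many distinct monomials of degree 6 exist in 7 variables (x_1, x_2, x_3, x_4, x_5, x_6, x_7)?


The number of degree-6 monomials in 7 variables is C(d+n-1, n-1).
= C(6+7-1, 7-1) = C(12, 6)
= 924

924


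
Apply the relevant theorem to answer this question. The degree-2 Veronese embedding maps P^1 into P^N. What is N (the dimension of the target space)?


The Veronese embedding v_d: P^n -> P^N maps each point to all
degree-d monomials in n+1 homogeneous coordinates.
N = C(n+d, d) - 1
N = C(1+2, 2) - 1
N = C(3, 2) - 1
C(3, 2) = 3
N = 3 - 1 = 2

2


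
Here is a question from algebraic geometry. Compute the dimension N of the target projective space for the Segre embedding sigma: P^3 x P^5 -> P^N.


The Segre embedding maps P^m x P^n into P^N via
all products of coordinates from each factor.
N = (m+1)(n+1) - 1
N = (3+1)(5+1) - 1
N = 4*6 - 1
N = 24 - 1 = 23

23


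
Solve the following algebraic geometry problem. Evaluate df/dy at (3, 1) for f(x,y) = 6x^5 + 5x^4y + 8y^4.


df/dy = 5*x^4 + 4*8*y^3
At (3,1): 5*3^4 + 4*8*1^3
= 405 + 32
= 437

437


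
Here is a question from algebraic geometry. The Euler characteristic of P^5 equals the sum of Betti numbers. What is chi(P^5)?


The complex projective space P^5 has one cell in each even real dimension 0, 2, ..., 10.
The cohomology groups are H^{2k}(P^5) = Z for k = 0,...,5, and 0 otherwise.
Euler characteristic = sum of Betti numbers = 1 per even-dimensional cohomology group.
chi(P^5) = 5 + 1 = 6

6


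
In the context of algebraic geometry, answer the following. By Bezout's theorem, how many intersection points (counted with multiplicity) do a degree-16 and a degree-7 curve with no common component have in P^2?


Bezout's theorem states the intersection count equals the product of degrees.
Intersection count = 16 * 7 = 112

112


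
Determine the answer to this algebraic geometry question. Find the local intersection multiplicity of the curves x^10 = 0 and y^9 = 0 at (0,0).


The intersection multiplicity of V(x^a) and V(y^b) at the origin is:
I(O; V(x^10), V(y^9)) = dim_k(k[x,y]/(x^10, y^9))
A basis for k[x,y]/(x^10, y^9) is the set of monomials x^i * y^j
where 0 <= i < 10 and 0 <= j < 9.
The number of such monomials is 10 * 9 = 90

90


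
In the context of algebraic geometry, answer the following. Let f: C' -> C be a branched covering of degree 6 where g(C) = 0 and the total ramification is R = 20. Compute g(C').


Riemann-Hurwitz formula: 2g' - 2 = d(2g - 2) + R
Given: d = 6, g = 0, R = 20
2g' - 2 = 6*(2*0 - 2) + 20
2g' - 2 = 6*(-2) + 20
2g' - 2 = -12 + 20 = 8
2g' = 10
g' = 5

5


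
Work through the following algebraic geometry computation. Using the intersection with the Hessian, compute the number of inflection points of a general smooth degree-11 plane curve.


For a general smooth plane curve C of degree d, the inflection points are
the intersection of C with its Hessian curve, which has degree 3(d-2).
By Bezout, the total intersection number is d * 3(d-2) = 11 * 27 = 297.
For a general curve every flex is ordinary, so each contributes
multiplicity 1 to C·Hess(C), and the number of distinct inflection
points is 3d(d-2).
Inflection points = 3*11*(11-2) = 3*11*9 = 297

297


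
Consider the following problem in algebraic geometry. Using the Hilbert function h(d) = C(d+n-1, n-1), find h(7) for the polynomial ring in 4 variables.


The Hilbert function for the polynomial ring in 4 variables is:
h(d) = C(d+n-1, n-1)
h(7) = C(7+4-1, 4-1) = C(10, 3)
= 10! / (3! * 7!)
= 120

120


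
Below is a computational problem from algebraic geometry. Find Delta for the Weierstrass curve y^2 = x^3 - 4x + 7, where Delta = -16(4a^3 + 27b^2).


Compute each component:
4a^3 = 4*(-4)^3 = 4*(-64) = -256
27b^2 = 27*7^2 = 27*49 = 1323
4a^3 + 27b^2 = -256 + 1323 = 1067
Delta = -16*1067 = -17072

-17072


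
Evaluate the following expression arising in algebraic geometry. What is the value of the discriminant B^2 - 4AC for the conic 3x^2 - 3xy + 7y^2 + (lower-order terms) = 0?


The discriminant of a conic Ax^2 + Bxy + Cy^2 + ... = 0 is B^2 - 4AC.
B^2 = (-3)^2 = 9
4AC = 4*3*7 = 84
Discriminant = 9 - 84 = -75

-75


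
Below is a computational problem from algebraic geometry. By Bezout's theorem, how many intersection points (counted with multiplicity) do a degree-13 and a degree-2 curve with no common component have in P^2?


Bezout's theorem states the intersection count equals the product of degrees.
Intersection count = 13 * 2 = 26

26


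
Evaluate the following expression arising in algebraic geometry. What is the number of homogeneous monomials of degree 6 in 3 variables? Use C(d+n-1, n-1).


The number of degree-6 monomials in 3 variables is C(d+n-1, n-1).
= C(6+3-1, 3-1) = C(8, 2)
= 28

28


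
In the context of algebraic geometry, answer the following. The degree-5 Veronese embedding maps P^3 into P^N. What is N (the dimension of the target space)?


The Veronese embedding v_d: P^n -> P^N maps each point to all
degree-d monomials in n+1 homogeneous coordinates.
N = C(n+d, d) - 1
N = C(3+5, 5) - 1
N = C(8, 5) - 1
C(8, 5) = 56
N = 56 - 1 = 55

55


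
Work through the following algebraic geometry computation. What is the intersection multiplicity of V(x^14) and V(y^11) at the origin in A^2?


The intersection multiplicity of V(x^a) and V(y^b) at the origin is:
I(O; V(x^14), V(y^11)) = dim_k(k[x,y]/(x^14, y^11))
A basis for k[x,y]/(x^14, y^11) is the set of monomials x^i * y^j
where 0 <= i < 14 and 0 <= j < 11.
The number of such monomials is 14 * 11 = 154

154


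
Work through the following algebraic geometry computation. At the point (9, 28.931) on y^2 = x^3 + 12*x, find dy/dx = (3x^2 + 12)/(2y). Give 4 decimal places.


Using implicit differentiation of y^2 = x^3 + 12*x:
2y * dy/dx = 3x^2 + 12
dy/dx = (3x^2 + 12)/(2y)
Numerator: 3*9^2 + 12 = 255
Denominator: 2*28.931 = 57.862
dy/dx = 255/57.862 = 4.4070

4.4070


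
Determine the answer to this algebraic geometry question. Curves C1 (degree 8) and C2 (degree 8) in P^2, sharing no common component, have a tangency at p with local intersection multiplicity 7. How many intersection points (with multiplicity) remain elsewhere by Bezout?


By Bezout's theorem, the total intersection number is d1 * d2.
Total = 8 * 8 = 64
Intersection multiplicity at p = 7
Remaining intersections = 64 - 7 = 57

57


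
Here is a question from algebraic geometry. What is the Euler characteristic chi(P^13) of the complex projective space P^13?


The complex projective space P^13 has one cell in each even real dimension 0, 2, ..., 26.
The cohomology groups are H^{2k}(P^13) = Z for k = 0,...,13, and 0 otherwise.
Euler characteristic = sum of Betti numbers = 1 per even-dimensional cohomology group.
chi(P^13) = 13 + 1 = 14

14


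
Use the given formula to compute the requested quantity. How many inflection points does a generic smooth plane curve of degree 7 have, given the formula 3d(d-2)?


For a general smooth plane curve C of degree d, the inflection points are
the intersection of C with its Hessian curve, which has degree 3(d-2).
By Bezout, the total intersection number is d * 3(d-2) = 7 * 15 = 105.
For a general curve every flex is ordinary, so each contributes
multiplicity 1 to C·Hess(C), and the number of distinct inflection
points is 3d(d-2).
Inflection points = 3*7*(7-2) = 3*7*5 = 105

105


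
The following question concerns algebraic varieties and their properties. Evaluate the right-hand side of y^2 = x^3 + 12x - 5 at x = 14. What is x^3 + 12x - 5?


Compute x^3 + 12x - 5 at x = 14:
x^3 = 14^3 = 2744
12*x = 12*14 = 168
Sum: 2744 + 168 - 5 = 2907

2907


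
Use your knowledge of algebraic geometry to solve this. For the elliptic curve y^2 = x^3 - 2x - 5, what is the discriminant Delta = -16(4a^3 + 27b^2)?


Compute each component:
4a^3 = 4*(-2)^3 = 4*(-8) = -32
27b^2 = 27*(-5)^2 = 27*25 = 675
4a^3 + 27b^2 = -32 + 675 = 643
Delta = -16*643 = -10288

-10288


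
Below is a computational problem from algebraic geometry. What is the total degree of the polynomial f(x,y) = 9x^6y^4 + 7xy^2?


Examine each term for its total degree (sum of exponents).
  Term '9x^6y^4' has total degree 6+4 = 10.
  Term '7xy^2' has total degree 1+2 = 3.
The maximum total degree among all terms is 10.

10


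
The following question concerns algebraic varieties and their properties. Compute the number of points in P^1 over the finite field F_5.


P^1(F_5) has (q^(n+1) - 1)/(q - 1) points.
= 5^1 + 5^0
= 5 + 1
= 6

6


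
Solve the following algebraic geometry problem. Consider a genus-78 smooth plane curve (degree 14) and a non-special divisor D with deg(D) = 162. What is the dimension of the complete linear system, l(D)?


First, compute the genus of a smooth plane curve of degree 14:
g = (d-1)(d-2)/2 = (14-1)(14-2)/2 = 78
For a non-special divisor D (i.e., h^1(D) = 0), Riemann-Roch gives:
l(D) = deg(D) - g + 1
Since deg(D) = 162 >= 2g - 1 = 155, D is non-special.
l(D) = 162 - 78 + 1 = 85

85


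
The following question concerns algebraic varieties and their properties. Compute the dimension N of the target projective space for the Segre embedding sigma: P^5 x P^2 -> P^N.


The Segre embedding maps P^m x P^n into P^N via
all products of coordinates from each factor.
N = (m+1)(n+1) - 1
N = (5+1)(2+1) - 1
N = 6*3 - 1
N = 18 - 1 = 17

17


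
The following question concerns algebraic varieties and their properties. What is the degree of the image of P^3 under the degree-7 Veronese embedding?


The Veronese variety v_7(P^3) has degree d^r.
d^r = 7^3 = 343

343


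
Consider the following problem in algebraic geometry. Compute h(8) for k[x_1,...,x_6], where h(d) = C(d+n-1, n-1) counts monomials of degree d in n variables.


The Hilbert function for the polynomial ring in 6 variables is:
h(d) = C(d+n-1, n-1)
h(8) = C(8+6-1, 6-1) = C(13, 5)
= 13! / (5! * 8!)
= 1287

1287


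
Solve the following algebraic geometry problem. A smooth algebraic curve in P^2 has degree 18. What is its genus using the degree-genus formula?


Using the genus formula for smooth plane curves:
g = (d-1)(d-2)/2
g = (18-1)(18-2)/2
g = 17*16/2
g = 272/2 = 136

136


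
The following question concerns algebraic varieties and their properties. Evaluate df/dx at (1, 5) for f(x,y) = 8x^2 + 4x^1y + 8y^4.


df/dx = 2*8*x^1 + 1*4*x^0*y
At (1,5): 2*8*1^1 + 1*4*1^0*5
= 16 + 20
= 36

36


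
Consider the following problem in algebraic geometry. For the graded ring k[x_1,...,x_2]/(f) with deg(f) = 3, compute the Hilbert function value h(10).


For R = k[x_1,...,x_n]/(f) with f homogeneous of degree e:
The Hilbert series is (1 - t^e)/(1 - t)^n.
So h(d) = C(d+n-1, n-1) - C(d-e+n-1, n-1) for d >= e.
With n=2, e=3, d=10:
C(10+2-1, 2-1) = C(11, 1) = 11
C(10-3+2-1, 2-1) = C(8, 1) = 8
h(10) = 11 - 8 = 3

3


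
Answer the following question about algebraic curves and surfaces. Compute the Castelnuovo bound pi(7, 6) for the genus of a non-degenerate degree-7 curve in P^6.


Castelnuovo's bound: write d - 1 = m(r-1) + epsilon with 0 <= epsilon < r-1.
d - 1 = 7 - 1 = 6
r - 1 = 6 - 1 = 5
6 = 1*5 + 1, so m = 1, epsilon = 1
pi(d, r) = m(m-1)(r-1)/2 + m*epsilon
= 1*0*5/2 + 1*1
= 0/2 + 1
= 0 + 1 = 1

1


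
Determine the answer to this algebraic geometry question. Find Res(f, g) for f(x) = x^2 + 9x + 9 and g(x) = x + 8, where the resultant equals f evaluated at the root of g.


For Res(f, x - c), we evaluate f at x = c.
f(-8) = (-8)^2 + 9*(-8) + 9
= 64 - 72 + 9
= -8 + 9 = 1
Res(f, g) = 1

1


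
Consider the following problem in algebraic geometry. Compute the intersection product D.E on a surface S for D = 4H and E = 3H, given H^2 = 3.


Using bilinearity of the intersection pairing on a surface S:
(aH).(bH) = ab * (H.H)
We have H^2 = 3.
D.E = (4H).(3H) = 4*3*3
= 12*3
= 36

36


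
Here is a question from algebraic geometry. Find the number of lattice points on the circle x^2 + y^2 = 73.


Systematically check integer values of x where x^2 <= 73.
For each valid x, check if 73 - x^2 is a perfect square.
x=3: 73 - 9 = 64, sqrt = 8 (valid)
x=8: 73 - 64 = 9, sqrt = 3 (valid)
Total integer solutions found: 8

8


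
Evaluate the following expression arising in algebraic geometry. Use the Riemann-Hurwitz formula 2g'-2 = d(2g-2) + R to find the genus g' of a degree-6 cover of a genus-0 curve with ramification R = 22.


Riemann-Hurwitz formula: 2g' - 2 = d(2g - 2) + R
Given: d = 6, g = 0, R = 22
2g' - 2 = 6*(2*0 - 2) + 22
2g' - 2 = 6*(-2) + 22
2g' - 2 = -12 + 22 = 10
2g' = 12
g' = 6

6


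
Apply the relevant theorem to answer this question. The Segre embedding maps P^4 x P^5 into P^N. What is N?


The Segre embedding maps P^m x P^n into P^N via
all products of coordinates from each factor.
N = (m+1)(n+1) - 1
N = (4+1)(5+1) - 1
N = 5*6 - 1
N = 30 - 1 = 29

29


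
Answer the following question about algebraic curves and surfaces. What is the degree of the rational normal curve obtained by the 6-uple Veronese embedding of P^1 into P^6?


The rational normal curve in P^6 is the image of P^1 under the 6-uple Veronese.
A general hyperplane in P^6 pulls back to a degree-6 form on P^1, which has 6 zeros,
so the curve meets a general hyperplane in 6 points. Degree = 6.

6


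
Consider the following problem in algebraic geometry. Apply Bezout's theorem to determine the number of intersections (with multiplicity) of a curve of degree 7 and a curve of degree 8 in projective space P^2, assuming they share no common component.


Bezout's theorem states the intersection count equals the product of degrees.
Intersection count = 7 * 8 = 56

56


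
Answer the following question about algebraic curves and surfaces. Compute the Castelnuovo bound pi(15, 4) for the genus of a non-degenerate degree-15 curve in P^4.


Castelnuovo's bound: write d - 1 = m(r-1) + epsilon with 0 <= epsilon < r-1.
d - 1 = 15 - 1 = 14
r - 1 = 4 - 1 = 3
14 = 4*3 + 2, so m = 4, epsilon = 2
pi(d, r) = m(m-1)(r-1)/2 + m*epsilon
= 4*3*3/2 + 4*2
= 36/2 + 8
= 18 + 8 = 26

26


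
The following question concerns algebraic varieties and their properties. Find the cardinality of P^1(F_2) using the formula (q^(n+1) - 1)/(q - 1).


P^1(F_2) has (q^(n+1) - 1)/(q - 1) points.
= 2^1 + 2^0
= 2 + 1
= 3

3


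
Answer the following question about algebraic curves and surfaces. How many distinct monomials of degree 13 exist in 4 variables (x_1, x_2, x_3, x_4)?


The number of degree-13 monomials in 4 variables is C(d+n-1, n-1).
= C(13+4-1, 4-1) = C(16, 3)
= 560

560


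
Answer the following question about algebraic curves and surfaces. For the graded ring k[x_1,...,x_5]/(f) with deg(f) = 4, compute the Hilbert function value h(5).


For R = k[x_1,...,x_n]/(f) with f homogeneous of degree e:
The Hilbert series is (1 - t^e)/(1 - t)^n.
So h(d) = C(d+n-1, n-1) - C(d-e+n-1, n-1) for d >= e.
With n=5, e=4, d=5:
C(5+5-1, 5-1) = C(9, 4) = 126
C(5-4+5-1, 5-1) = C(5, 4) = 5
h(5) = 126 - 5 = 121

121


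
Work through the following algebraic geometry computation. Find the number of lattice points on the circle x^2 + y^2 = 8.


Systematically check integer values of x where x^2 <= 8.
For each valid x, check if 8 - x^2 is a perfect square.
x=2: 8 - 4 = 4, sqrt = 2 (valid)
Total integer solutions found: 4

4


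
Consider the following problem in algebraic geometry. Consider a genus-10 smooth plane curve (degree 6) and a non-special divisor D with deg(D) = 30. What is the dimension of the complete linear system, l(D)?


First, compute the genus of a smooth plane curve of degree 6:
g = (d-1)(d-2)/2 = (6-1)(6-2)/2 = 10
For a non-special divisor D (i.e., h^1(D) = 0), Riemann-Roch gives:
l(D) = deg(D) - g + 1
Since deg(D) = 30 >= 2g - 1 = 19, D is non-special.
l(D) = 30 - 10 + 1 = 21

21


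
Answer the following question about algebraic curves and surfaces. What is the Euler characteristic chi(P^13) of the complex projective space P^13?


The complex projective space P^13 has one cell in each even real dimension 0, 2, ..., 26.
The cohomology groups are H^{2k}(P^13) = Z for k = 0,...,13, and 0 otherwise.
Euler characteristic = sum of Betti numbers = 1 per even-dimensional cohomology group.
chi(P^13) = 13 + 1 = 14

14


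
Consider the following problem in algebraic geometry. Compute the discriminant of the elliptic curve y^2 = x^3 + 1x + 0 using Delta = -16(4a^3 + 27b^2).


Compute each component:
4a^3 = 4*1^3 = 4*1 = 4
27b^2 = 27*0^2 = 27*0 = 0
4a^3 + 27b^2 = 4 + 0 = 4
Delta = -16*4 = -64

-64


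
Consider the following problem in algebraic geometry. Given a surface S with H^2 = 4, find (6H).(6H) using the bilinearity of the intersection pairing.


Using bilinearity of the intersection pairing on a surface S:
(aH).(bH) = ab * (H.H)
We have H^2 = 4.
D.E = (6H).(6H) = 6*6*4
= 36*4
= 144

144


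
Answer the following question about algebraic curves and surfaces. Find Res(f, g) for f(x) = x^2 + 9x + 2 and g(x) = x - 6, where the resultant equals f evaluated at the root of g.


For Res(f, x - c), we evaluate f at x = c.
f(6) = 6^2 + 9*6 + 2
= 36 + 54 + 2
= 90 + 2 = 92
Res(f, g) = 92

92


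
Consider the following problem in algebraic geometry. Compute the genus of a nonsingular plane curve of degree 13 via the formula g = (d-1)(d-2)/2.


Using the genus formula for smooth plane curves:
g = (d-1)(d-2)/2
g = (13-1)(13-2)/2
g = 12*11/2
g = 132/2 = 66

66


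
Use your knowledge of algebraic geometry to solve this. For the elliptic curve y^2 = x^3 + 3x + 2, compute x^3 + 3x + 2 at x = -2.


Compute x^3 + 3x + 2 at x = -2:
x^3 = (-2)^3 = -8
3*x = 3*(-2) = -6
Sum: -8 - 6 + 2 = -12

-12


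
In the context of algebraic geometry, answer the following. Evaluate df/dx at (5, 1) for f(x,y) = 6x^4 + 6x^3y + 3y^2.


df/dx = 4*6*x^3 + 3*6*x^2*y
At (5,1): 4*6*5^3 + 3*6*5^2*1
= 3000 + 450
= 3450

3450


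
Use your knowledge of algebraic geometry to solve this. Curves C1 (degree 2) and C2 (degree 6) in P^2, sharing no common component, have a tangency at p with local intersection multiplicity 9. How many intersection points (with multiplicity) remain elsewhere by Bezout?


By Bezout's theorem, the total intersection number is d1 * d2.
Total = 2 * 6 = 12
Intersection multiplicity at p = 9
Remaining intersections = 12 - 9 = 3

3
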